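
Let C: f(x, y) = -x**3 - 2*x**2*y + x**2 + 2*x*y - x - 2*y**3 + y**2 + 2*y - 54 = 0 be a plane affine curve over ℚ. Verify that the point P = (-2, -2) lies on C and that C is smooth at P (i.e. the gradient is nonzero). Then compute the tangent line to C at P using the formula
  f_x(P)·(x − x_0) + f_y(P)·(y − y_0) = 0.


Tangent line at P: -37*x - 38*y - 150 = 0.

Step 1: f(-2, -2) = 0, so P lies on C.
Step 2: partial derivatives
  f_x(x, y) = -3*x**2 - 4*x*y + 2*x + 2*y - 1, f_y(x, y) = -2*x**2 + 2*x - 6*y**2 + 2*y + 2.
  f_x(P) = -37, f_y(P) = -38 (gradient nonzero, so P is smooth).
Step 3: tangent line at P: -37·(x − -2) + -38·(y − -2) = 0.
Expanding: -37*x - 38*y - 150 = 0.


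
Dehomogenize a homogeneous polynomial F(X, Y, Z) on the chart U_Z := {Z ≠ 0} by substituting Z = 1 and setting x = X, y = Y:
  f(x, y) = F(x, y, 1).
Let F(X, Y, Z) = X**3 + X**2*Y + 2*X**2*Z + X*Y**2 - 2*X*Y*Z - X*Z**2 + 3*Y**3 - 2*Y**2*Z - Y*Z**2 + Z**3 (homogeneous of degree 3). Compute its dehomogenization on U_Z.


f(x, y) = x**3 + x**2*y + 2*x**2 + x*y**2 - 2*x*y - x + 3*y**3 - 2*y**2 - y + 1

On U_Z we set Z = 1. Each monomial c·X^i·Y^j·Z^k in F becomes c·x^i·y^j·1^k = c·x^i·y^j.
Substituting Z = 1: F(X, Y, 1) = x**3 + x**2*y + 2*x**2 + x*y**2 - 2*x*y - x + 3*y**3 - 2*y**2 - y + 1.
Note: deg(f) ≤ deg(F) = 3; strict inequality happens when F is divisible by Z (lost terms).


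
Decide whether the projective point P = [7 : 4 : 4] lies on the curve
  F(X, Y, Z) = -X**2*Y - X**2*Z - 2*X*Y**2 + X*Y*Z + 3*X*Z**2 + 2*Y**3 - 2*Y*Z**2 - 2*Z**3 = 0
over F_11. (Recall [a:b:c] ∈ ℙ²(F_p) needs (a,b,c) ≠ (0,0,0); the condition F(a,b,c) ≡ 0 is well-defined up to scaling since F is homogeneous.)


F(7,4,4) ≡ 1 (mod 11); P is NOT on the curve.

Evaluate F(7, 4, 4) term-by-term (mod 11).
  -X**2*Y ↦ -1·49·4·1 = -196
  -X**2*Z ↦ -1·49·1·4 = -196
  -2*X*Y**2 ↦ -2·7·16·1 = -224
  X*Y*Z ↦ 1·7·4·4 = 112
  3*X*Z**2 ↦ 3·7·1·16 = 336
  2*Y**3 ↦ 2·1·64·1 = 128
  -2*Y*Z**2 ↦ -2·1·4·16 = -128
  -2*Z**3 ↦ -2·1·1·64 = -128
Sum: F(7, 4, 4) = (-196) + (-196) + (-224) + (112) + (336) + (128) + (-128) + (-128) = -296.
Reducing mod 11: -296 ≡ 1 (mod 11).
Since F(a, b, c) ≡ 1 ≠ 0 (mod 11), P does NOT lie on the curve.


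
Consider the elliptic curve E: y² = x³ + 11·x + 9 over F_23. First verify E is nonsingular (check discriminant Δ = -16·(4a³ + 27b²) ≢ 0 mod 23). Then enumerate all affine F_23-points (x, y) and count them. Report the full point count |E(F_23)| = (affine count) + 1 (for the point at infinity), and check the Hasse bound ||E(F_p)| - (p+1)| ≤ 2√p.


Affine points = {(0, 3), (0, 20), (2, 4), (2, 19), (3, 0), (4, 5), (4, 18), (9, 3), (9, 20), (11, 9), (11, 14), (12, 11), (12, 12), (13, 7), (13, 16), (14, 3), (14, 20), (16, 7), (16, 16), (17, 7), (17, 16), (18, 6), (18, 17), (19, 4), (19, 19), (20, 8), (20, 15), (21, 5), (21, 18)}; affine count = 29; |E(F_23)| = 30.

Discriminant check: Δ ∝ 4a³ + 27b² = 4·11³ + 27·9² = 4·1331 + 27·81 ≡ 13 (mod 23). Nonzero ⇒ E is nonsingular.
For each x ∈ F_23, compute rhs = x³ + 11·x + 9 mod 23, then count y ∈ F_23 with y² ≡ rhs.
  x = 0: rhs = 9, matching y values: 3, 20 (2 points).
  x = 1: rhs = 21, matching y values: none (0 points).
  x = 2: rhs = 16, matching y values: 4, 19 (2 points).
  x = 3: rhs = 0, matching y values: 0 (1 points).
  x = 4: rhs = 2, matching y values: 5, 18 (2 points).
  x = 5: rhs = 5, matching y values: none (0 points).
  x = 6: rhs = 15, matching y values: none (0 points).
  x = 7: rhs = 15, matching y values: none (0 points).
  x = 8: rhs = 11, matching y values: none (0 points).
  x = 9: rhs = 9, matching y values: 3, 20 (2 points).
  x = 10: rhs = 15, matching y values: none (0 points).
  x = 11: rhs = 12, matching y values: 9, 14 (2 points).
  x = 12: rhs = 6, matching y values: 11, 12 (2 points).
  x = 13: rhs = 3, matching y values: 7, 16 (2 points).
  x = 14: rhs = 9, matching y values: 3, 20 (2 points).
  x = 15: rhs = 7, matching y values: none (0 points).
  x = 16: rhs = 3, matching y values: 7, 16 (2 points).
  x = 17: rhs = 3, matching y values: 7, 16 (2 points).
  x = 18: rhs = 13, matching y values: 6, 17 (2 points).
  x = 19: rhs = 16, matching y values: 4, 19 (2 points).
  x = 20: rhs = 18, matching y values: 8, 15 (2 points).
  x = 21: rhs = 2, matching y values: 5, 18 (2 points).
  x = 22: rhs = 20, matching y values: none (0 points).
Total affine count: 29.
Full point count |E(F_23)| = 29 + 1 = 30.
Hasse bound: |30 − (23+1)| = |6| = 6 ≤ 2√23 ≈ 9.5917 ✓.


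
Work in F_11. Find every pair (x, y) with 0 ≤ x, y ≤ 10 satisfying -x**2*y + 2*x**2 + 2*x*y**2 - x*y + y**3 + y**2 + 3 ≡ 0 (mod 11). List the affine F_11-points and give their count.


Affine F_11-points: {(1, 8), (2, 0), (2, 1), (2, 5), (3, 2), (8, 1), (8, 7), (8, 8), (9, 0)}; count = 9.

For each of the 121 pairs (x, y) ∈ F_11², evaluate f(x, y) mod 11. Record the zeros.
  x = 0: [0↦3, 1↦5, 2↦4, 3↦6, 4↦6, 5↦10, 6↦2, 7↦10, 8↦7, 9↦10, 10↦3]  zeros at y ∈ ∅
  x = 1: [0↦5, 1↦7, 2↦10, 3↦9, 4↦10, 5↦8, 6↦9, 7↦8, 8↦0, 9↦2, 10↦9]  zeros at y ∈ {8}
  x = 2: [0↦0, 1↦0, 2↦5, 3↦10, 4↦10, 5↦0, 6↦8, 7↦7, 8↦3, 9↦2, 10↦10]  zeros at y ∈ {0, 1, 5}
  x = 3: [0↦10, 1↦6, 2↦0, 3↦9, 4↦6, 5↦8, 6↦10, 7↦7, 8↦5, 9↦10, 10↦6]  zeros at y ∈ {2}
  x = 4: [0↦2, 1↦3, 2↦6, 3↦6, 4↦9, 5↦10, 6↦4, 7↦8, 8↦6, 9↦4, 10↦8]  zeros at y ∈ ∅
  x = 5: [0↦9, 1↦2, 2↦1, 3↦1, 4↦8, 5↦6, 6↦1, 7↦10, 8↦6, 9↦6, 10↦5]  zeros at y ∈ ∅
  x = 6: [0↦9, 1↦3, 2↦7, 3↦5, 4↦3, 5↦7, 6↦1, 7↦2, 8↦5, 9↦5, 10↦8]  zeros at y ∈ ∅
  x = 7: [0↦2, 1↦6, 2↦2, 3↦7, 4↦5, 5↦2, 6↦4, 7↦6, 8↦3, 9↦1, 10↦6]  zeros at y ∈ ∅
  x = 8: [0↦10, 1↦0, 2↦8, 3↦7, 4↦3, 5↦2, 6↦10, 7↦0, 8↦0, 9↦5, 10↦10]  zeros at y ∈ {1, 7, 8}
  x = 9: [0↦0, 1↦7, 2↦3, 3↦5, 4↦8, 5↦7, 6↦8, 7↦6, 8↦7, 9↦6, 10↦9]  zeros at y ∈ {0}
  x = 10: [0↦5, 1↦5, 2↦9, 3↦1, 4↦9, 5↦6, 6↦9, 7↦2, 8↦2, 9↦4, 10↦3]  zeros at y ∈ ∅
Collecting zeros: affine points = {(1, 8), (2, 0), (2, 1), (2, 5), (3, 2), (8, 1), (8, 7), (8, 8), (9, 0)}.
Total count |C(F_11)_aff| = 9.


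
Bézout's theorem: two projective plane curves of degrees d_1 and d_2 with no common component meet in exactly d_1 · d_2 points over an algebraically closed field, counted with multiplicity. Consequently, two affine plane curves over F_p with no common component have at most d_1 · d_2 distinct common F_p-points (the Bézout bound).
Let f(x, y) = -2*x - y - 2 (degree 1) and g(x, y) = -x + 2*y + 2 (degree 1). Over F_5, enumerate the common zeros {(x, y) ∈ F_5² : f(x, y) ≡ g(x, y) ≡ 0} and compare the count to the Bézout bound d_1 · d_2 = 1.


Common zeros: ∅; count = 0; Bézout bound = 1.

deg(f) = 1, deg(g) = 1, so Bézout bound = 1.
Scan x ∈ F_5. For each x, list the y ∈ F_5 with f(x, y) ≡ 0 and those with g(x, y) ≡ 0 (mod 5); the common zeros in that column are the intersection.
  x = 0: f ≡ 0 at y ∈ {3}; g ≡ 0 at y ∈ {4}; common: ∅.
  x = 1: f ≡ 0 at y ∈ {1}; g ≡ 0 at y ∈ {2}; common: ∅.
  x = 2: f ≡ 0 at y ∈ {4}; g ≡ 0 at y ∈ {0}; common: ∅.
  x = 3: f ≡ 0 at y ∈ {2}; g ≡ 0 at y ∈ {3}; common: ∅.
  x = 4: f ≡ 0 at y ∈ {0}; g ≡ 0 at y ∈ {1}; common: ∅.
Collecting: common zeros = ∅, so the count is 0.
Comparison with the Bézout bound: 0 ≤ 1 = deg(f)·deg(g), as expected for curves with no common component (the affine F_5-count falls short of the bound because intersections may lie at infinity, over extension fields, or carry multiplicity).


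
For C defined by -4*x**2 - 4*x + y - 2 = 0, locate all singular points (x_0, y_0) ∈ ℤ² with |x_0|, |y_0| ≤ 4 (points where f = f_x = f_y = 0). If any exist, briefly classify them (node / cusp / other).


No singular points in the scanned grid; C is smooth there.

Compute partial derivatives:
  f_x = -8*x - 4.
  f_y = 1.
f_y = 1 is a nonzero constant, so f_y never vanishes: no point (x, y) can satisfy f = f_x = f_y = 0. In particular no (x, y) ∈ {−4, ..., 4}² is singular; the curve is smooth.


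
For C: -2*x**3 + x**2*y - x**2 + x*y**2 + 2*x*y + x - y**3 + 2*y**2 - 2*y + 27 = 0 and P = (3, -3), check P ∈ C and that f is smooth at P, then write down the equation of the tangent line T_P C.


Tangent line at P: -74*x - 44*y + 90 = 0.

Step 1: f(3, -3) = 0, so P lies on C.
Step 2: partial derivatives
  f_x(x, y) = -6*x**2 + 2*x*y - 2*x + y**2 + 2*y + 1, f_y(x, y) = x**2 + 2*x*y + 2*x - 3*y**2 + 4*y - 2.
  f_x(P) = -74, f_y(P) = -44 (gradient nonzero, so P is smooth).
Step 3: tangent line at P: -74·(x − 3) + -44·(y − -3) = 0.
Expanding: -74*x - 44*y + 90 = 0.


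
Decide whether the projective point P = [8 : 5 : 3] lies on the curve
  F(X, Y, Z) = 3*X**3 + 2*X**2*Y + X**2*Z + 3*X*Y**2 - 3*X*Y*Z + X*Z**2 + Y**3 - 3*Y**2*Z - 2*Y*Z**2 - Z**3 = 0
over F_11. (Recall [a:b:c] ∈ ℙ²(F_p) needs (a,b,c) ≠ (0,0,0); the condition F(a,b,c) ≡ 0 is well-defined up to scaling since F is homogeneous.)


F(8,5,3) ≡ 10 (mod 11); P is NOT on the curve.

Evaluate F(8, 5, 3) term-by-term (mod 11).
  3*X**3 ↦ 3·512·1·1 = 1536
  2*X**2*Y ↦ 2·64·5·1 = 640
  X**2*Z ↦ 1·64·1·3 = 192
  3*X*Y**2 ↦ 3·8·25·1 = 600
  -3*X*Y*Z ↦ -3·8·5·3 = -360
  X*Z**2 ↦ 1·8·1·9 = 72
  Y**3 ↦ 1·1·125·1 = 125
  -3*Y**2*Z ↦ -3·1·25·3 = -225
  -2*Y*Z**2 ↦ -2·1·5·9 = -90
  -Z**3 ↦ -1·1·1·27 = -27
Sum: F(8, 5, 3) = (1536) + (640) + (192) + (600) + (-360) + (72) + (125) + (-225) + (-90) + (-27) = 2463.
Reducing mod 11: 2463 ≡ 10 (mod 11).
Since F(a, b, c) ≡ 10 ≠ 0 (mod 11), P does NOT lie on the curve.


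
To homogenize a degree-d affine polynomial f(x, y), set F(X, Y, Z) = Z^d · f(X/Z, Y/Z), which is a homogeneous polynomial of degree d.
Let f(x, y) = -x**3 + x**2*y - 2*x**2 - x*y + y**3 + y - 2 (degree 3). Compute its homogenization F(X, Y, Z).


F(X, Y, Z) = -X**3 + X**2*Y - 2*X**2*Z - X*Y*Z + Y**3 + Y*Z**2 - 2*Z**3

deg(f) = 3.
Substitute x = X/Z, y = Y/Z into f, then multiply by Z^3.
  monomial -1·x^3·y^0 ↦ -1·X^3·Y^0·Z^0.
  monomial 1·x^2·y^1 ↦ 1·X^2·Y^1·Z^0.
  monomial -2·x^2·y^0 ↦ -2·X^2·Y^0·Z^1.
  monomial -1·x^1·y^1 ↦ -1·X^1·Y^1·Z^1.
  monomial 1·x^0·y^3 ↦ 1·X^0·Y^3·Z^0.
  monomial 1·x^0·y^1 ↦ 1·X^0·Y^1·Z^2.
  monomial -2·x^0·y^0 ↦ -2·X^0·Y^0·Z^3.
Collecting: F(X, Y, Z) = -X**3 + X**2*Y - 2*X**2*Z - X*Y*Z + Y**3 + Y*Z**2 - 2*Z**3.


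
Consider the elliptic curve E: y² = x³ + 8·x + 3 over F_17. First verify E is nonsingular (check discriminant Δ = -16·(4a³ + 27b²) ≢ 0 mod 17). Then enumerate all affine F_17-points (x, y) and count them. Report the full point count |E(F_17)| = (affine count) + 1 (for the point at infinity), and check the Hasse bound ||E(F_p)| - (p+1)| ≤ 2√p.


Affine points = {(5, 7), (5, 10), (8, 1), (8, 16), (12, 5), (12, 12), (13, 3), (13, 14), (15, 8), (15, 9)}; affine count = 10; |E(F_17)| = 11.

Discriminant check: Δ ∝ 4a³ + 27b² = 4·8³ + 27·3² = 4·512 + 27·9 ≡ 13 (mod 17). Nonzero ⇒ E is nonsingular.
For each x ∈ F_17, compute rhs = x³ + 8·x + 3 mod 17, then count y ∈ F_17 with y² ≡ rhs.
  x = 0: rhs = 3, matching y values: none (0 points).
  x = 1: rhs = 12, matching y values: none (0 points).
  x = 2: rhs = 10, matching y values: none (0 points).
  x = 3: rhs = 3, matching y values: none (0 points).
  x = 4: rhs = 14, matching y values: none (0 points).
  x = 5: rhs = 15, matching y values: 7, 10 (2 points).
  x = 6: rhs = 12, matching y values: none (0 points).
  x = 7: rhs = 11, matching y values: none (0 points).
  x = 8: rhs = 1, matching y values: 1, 16 (2 points).
  x = 9: rhs = 5, matching y values: none (0 points).
  x = 10: rhs = 12, matching y values: none (0 points).
  x = 11: rhs = 11, matching y values: none (0 points).
  x = 12: rhs = 8, matching y values: 5, 12 (2 points).
  x = 13: rhs = 9, matching y values: 3, 14 (2 points).
  x = 14: rhs = 3, matching y values: none (0 points).
  x = 15: rhs = 13, matching y values: 8, 9 (2 points).
  x = 16: rhs = 11, matching y values: none (0 points).
Total affine count: 10.
Full point count |E(F_17)| = 10 + 1 = 11.
Hasse bound: |11 − (17+1)| = |-7| = 7 ≤ 2√17 ≈ 8.2462 ✓.


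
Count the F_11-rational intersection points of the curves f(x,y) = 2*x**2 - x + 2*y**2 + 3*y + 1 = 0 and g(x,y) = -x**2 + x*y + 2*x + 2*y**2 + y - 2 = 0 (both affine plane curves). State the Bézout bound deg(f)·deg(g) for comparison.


Common zeros: {(1, 8)}; count = 1; Bézout bound = 4.

deg(f) = 2, deg(g) = 2, so Bézout bound = 4.
Scan x ∈ F_11. For each x, list the y ∈ F_11 with f(x, y) ≡ 0 and those with g(x, y) ≡ 0 (mod 11); the common zeros in that column are the intersection.
  x = 0: f ≡ 0 at y ∈ {5, 10}; g ≡ 0 at y ∈ ∅; common: ∅.
  x = 1: f ≡ 0 at y ∈ {7, 8}; g ≡ 0 at y ∈ {2, 8}; common: {8}.
  x = 2: f ≡ 0 at y ∈ ∅; g ≡ 0 at y ∈ {6, 9}; common: ∅.
  x = 3: f ≡ 0 at y ∈ ∅; g ≡ 0 at y ∈ {2, 7}; common: ∅.
  x = 4: f ≡ 0 at y ∈ ∅; g ≡ 0 at y ∈ ∅; common: ∅.
  x = 5: f ≡ 0 at y ∈ {7, 8}; g ≡ 0 at y ∈ ∅; common: ∅.
  x = 6: f ≡ 0 at y ∈ {5, 10}; g ≡ 0 at y ∈ {6, 7}; common: ∅.
  x = 7: f ≡ 0 at y ∈ ∅; g ≡ 0 at y ∈ ∅; common: ∅.
  x = 8: f ≡ 0 at y ∈ {0, 4}; g ≡ 0 at y ∈ ∅; common: ∅.
  x = 9: f ≡ 0 at y ∈ {0, 4}; g ≡ 0 at y ∈ {8, 9}; common: ∅.
  x = 10: f ≡ 0 at y ∈ ∅; g ≡ 0 at y ∈ ∅; common: ∅.
Collecting: common zeros = {(1, 8)}, so the count is 1.
Comparison with the Bézout bound: 1 ≤ 4 = deg(f)·deg(g), as expected for curves with no common component (the affine F_11-count falls short of the bound because intersections may lie at infinity, over extension fields, or carry multiplicity).


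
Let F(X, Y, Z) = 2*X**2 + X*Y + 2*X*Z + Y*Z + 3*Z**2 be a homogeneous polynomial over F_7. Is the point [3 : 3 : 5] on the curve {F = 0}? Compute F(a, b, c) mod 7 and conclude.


F(3,3,5) ≡ 0 (mod 7); P is on the curve.

Evaluate F(3, 3, 5) term-by-term (mod 7).
  2*X**2 ↦ 2·9·1·1 = 18
  X*Y ↦ 1·3·3·1 = 9
  2*X*Z ↦ 2·3·1·5 = 30
  Y*Z ↦ 1·1·3·5 = 15
  3*Z**2 ↦ 3·1·1·25 = 75
Sum: F(3, 3, 5) = (18) + (9) + (30) + (15) + (75) = 147.
Reducing mod 7: 147 ≡ 0 (mod 7).
Since F(a, b, c) ≡ 0 (mod 7), P lies on the curve.


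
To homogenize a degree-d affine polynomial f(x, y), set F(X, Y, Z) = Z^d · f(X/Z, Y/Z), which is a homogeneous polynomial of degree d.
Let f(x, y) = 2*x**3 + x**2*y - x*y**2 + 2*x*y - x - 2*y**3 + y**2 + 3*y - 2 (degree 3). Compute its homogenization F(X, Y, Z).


F(X, Y, Z) = 2*X**3 + X**2*Y - X*Y**2 + 2*X*Y*Z - X*Z**2 - 2*Y**3 + Y**2*Z + 3*Y*Z**2 - 2*Z**3

deg(f) = 3.
Substitute x = X/Z, y = Y/Z into f, then multiply by Z^3.
  monomial 2·x^3·y^0 ↦ 2·X^3·Y^0·Z^0.
  monomial 1·x^2·y^1 ↦ 1·X^2·Y^1·Z^0.
  monomial -1·x^1·y^2 ↦ -1·X^1·Y^2·Z^0.
  monomial 2·x^1·y^1 ↦ 2·X^1·Y^1·Z^1.
  monomial -1·x^1·y^0 ↦ -1·X^1·Y^0·Z^2.
  monomial -2·x^0·y^3 ↦ -2·X^0·Y^3·Z^0.
  monomial 1·x^0·y^2 ↦ 1·X^0·Y^2·Z^1.
  monomial 3·x^0·y^1 ↦ 3·X^0·Y^1·Z^2.
  monomial -2·x^0·y^0 ↦ -2·X^0·Y^0·Z^3.
Collecting: F(X, Y, Z) = 2*X**3 + X**2*Y - X*Y**2 + 2*X*Y*Z - X*Z**2 - 2*Y**3 + Y**2*Z + 3*Y*Z**2 - 2*Z**3.


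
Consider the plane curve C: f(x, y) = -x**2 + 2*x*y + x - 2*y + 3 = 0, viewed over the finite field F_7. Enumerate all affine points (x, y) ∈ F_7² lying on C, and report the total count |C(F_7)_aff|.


Affine F_7-points: {(0, 5), (2, 3), (3, 6), (4, 5), (5, 3), (6, 2)}; count = 6.

For each of the 49 pairs (x, y) ∈ F_7², evaluate f(x, y) mod 7. Record the zeros.
  x = 0: [0↦3, 1↦1, 2↦6, 3↦4, 4↦2, 5↦0, 6↦5]  zeros at y ∈ {5}
  x = 1: [0↦3, 1↦3, 2↦3, 3↦3, 4↦3, 5↦3, 6↦3]  zeros at y ∈ ∅
  x = 2: [0↦1, 1↦3, 2↦5, 3↦0, 4↦2, 5↦4, 6↦6]  zeros at y ∈ {3}
  x = 3: [0↦4, 1↦1, 2↦5, 3↦2, 4↦6, 5↦3, 6↦0]  zeros at y ∈ {6}
  x = 4: [0↦5, 1↦4, 2↦3, 3↦2, 4↦1, 5↦0, 6↦6]  zeros at y ∈ {5}
  x = 5: [0↦4, 1↦5, 2↦6, 3↦0, 4↦1, 5↦2, 6↦3]  zeros at y ∈ {3}
  x = 6: [0↦1, 1↦4, 2↦0, 3↦3, 4↦6, 5↦2, 6↦5]  zeros at y ∈ {2}
Collecting zeros: affine points = {(0, 5), (2, 3), (3, 6), (4, 5), (5, 3), (6, 2)}.
Total count |C(F_7)_aff| = 6.


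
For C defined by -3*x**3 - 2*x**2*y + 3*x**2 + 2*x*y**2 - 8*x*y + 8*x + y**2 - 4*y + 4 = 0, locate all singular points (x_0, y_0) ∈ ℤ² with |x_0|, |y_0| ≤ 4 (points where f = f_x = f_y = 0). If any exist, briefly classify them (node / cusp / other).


Singular points: {(0, 2)}; classification: node.

Compute partial derivatives:
  f_x = -9*x**2 - 4*x*y + 6*x + 2*y**2 - 8*y + 8.
  f_y = -2*x**2 + 4*x*y - 8*x + 2*y - 4.
Scan x_0 ∈ {−4, ..., 4}. For each x_0, f_y(x_0, y) is a polynomial in y; find its integer roots y ∈ {−4, ..., 4}, then test f_x and f at those candidates.
  x = -4: f_y(-4, y) = -14*y - 4; no integer root y with |y| ≤ 4.
  x = -3: f_y(-3, y) = 2 - 10*y; no integer root y with |y| ≤ 4.
  x = -2: f_y(-2, y) = 4 - 6*y; no integer root y with |y| ≤ 4.
  x = -1: f_y(-1, y) = 2 - 2*y; vanishes at y ∈ {1}. (-1, 1): f_x = -9 ≠ 0.
  x = 0: f_y(0, y) = 2*y - 4; vanishes at y ∈ {2}. (0, 2): f_x = 0, f = 0 — SINGULAR.
  x = 1: f_y(1, y) = 6*y - 14; no integer root y with |y| ≤ 4.
  x = 2: f_y(2, y) = 10*y - 28; no integer root y with |y| ≤ 4.
  x = 3: f_y(3, y) = 14*y - 46; no integer root y with |y| ≤ 4.
  x = 4: f_y(4, y) = 18*y - 68; no integer root y with |y| ≤ 4.
Only singular point on the grid: (0, 2).
Classify: substitute x = 0 + u, y = 2 + v and expand: f = -3*u**3 - 2*u**2*v - u**2 + 2*u*v**2 + v**2.
No constant or linear terms (consistent with a singular point). Quadratic part: -u**2 + v**2. Cubic part: -3*u**3 - 2*u**2*v + 2*u*v**2.
The quadratic part v**2 - u**2 = (v − u)(v + u) splits into two distinct linear factors, so there are two distinct tangent lines y − 2 = ±(x − 0) — this is a node (ordinary double point).
Classification: node.


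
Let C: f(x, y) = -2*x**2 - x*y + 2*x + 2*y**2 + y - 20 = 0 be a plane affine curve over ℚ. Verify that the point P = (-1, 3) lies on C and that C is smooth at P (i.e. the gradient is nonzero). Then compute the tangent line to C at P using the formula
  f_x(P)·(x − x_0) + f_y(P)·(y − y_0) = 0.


Tangent line at P: 3*x + 14*y - 39 = 0.

Step 1: f(-1, 3) = 0, so P lies on C.
Step 2: partial derivatives
  f_x(x, y) = -4*x - y + 2, f_y(x, y) = -x + 4*y + 1.
  f_x(P) = 3, f_y(P) = 14 (gradient nonzero, so P is smooth).
Step 3: tangent line at P: 3·(x − -1) + 14·(y − 3) = 0.
Expanding: 3*x + 14*y - 39 = 0.


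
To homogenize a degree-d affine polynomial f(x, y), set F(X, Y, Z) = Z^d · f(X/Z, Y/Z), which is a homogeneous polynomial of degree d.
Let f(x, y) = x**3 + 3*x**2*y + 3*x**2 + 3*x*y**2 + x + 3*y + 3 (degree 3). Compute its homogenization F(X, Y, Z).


F(X, Y, Z) = X**3 + 3*X**2*Y + 3*X**2*Z + 3*X*Y**2 + X*Z**2 + 3*Y*Z**2 + 3*Z**3

deg(f) = 3.
Substitute x = X/Z, y = Y/Z into f, then multiply by Z^3.
  monomial 1·x^3·y^0 ↦ 1·X^3·Y^0·Z^0.
  monomial 3·x^2·y^1 ↦ 3·X^2·Y^1·Z^0.
  monomial 3·x^2·y^0 ↦ 3·X^2·Y^0·Z^1.
  monomial 3·x^1·y^2 ↦ 3·X^1·Y^2·Z^0.
  monomial 1·x^1·y^0 ↦ 1·X^1·Y^0·Z^2.
  monomial 3·x^0·y^1 ↦ 3·X^0·Y^1·Z^2.
  monomial 3·x^0·y^0 ↦ 3·X^0·Y^0·Z^3.
Collecting: F(X, Y, Z) = X**3 + 3*X**2*Y + 3*X**2*Z + 3*X*Y**2 + X*Z**2 + 3*Y*Z**2 + 3*Z**3.


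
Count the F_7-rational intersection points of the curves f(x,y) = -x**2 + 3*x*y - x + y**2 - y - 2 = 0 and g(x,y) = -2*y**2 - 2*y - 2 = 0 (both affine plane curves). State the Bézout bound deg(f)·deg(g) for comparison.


Common zeros: {(0, 2), (2, 4), (5, 2)}; count = 3; Bézout bound = 4.

deg(f) = 2, deg(g) = 2, so Bézout bound = 4.
Scan x ∈ F_7. For each x, list the y ∈ F_7 with f(x, y) ≡ 0 and those with g(x, y) ≡ 0 (mod 7); the common zeros in that column are the intersection.
  x = 0: f ≡ 0 at y ∈ {2, 6}; g ≡ 0 at y ∈ {2, 4}; common: {2}.
  x = 1: f ≡ 0 at y ∈ ∅; g ≡ 0 at y ∈ {2, 4}; common: ∅.
  x = 2: f ≡ 0 at y ∈ {4, 5}; g ≡ 0 at y ∈ {2, 4}; common: {4}.
  x = 3: f ≡ 0 at y ∈ {0, 6}; g ≡ 0 at y ∈ {2, 4}; common: ∅.
  x = 4: f ≡ 0 at y ∈ ∅; g ≡ 0 at y ∈ {2, 4}; common: ∅.
  x = 5: f ≡ 0 at y ∈ {2, 5}; g ≡ 0 at y ∈ {2, 4}; common: {2}.
  x = 6: f ≡ 0 at y ∈ ∅; g ≡ 0 at y ∈ {2, 4}; common: ∅.
Collecting: common zeros = {(0, 2), (2, 4), (5, 2)}, so the count is 3.
Comparison with the Bézout bound: 3 ≤ 4 = deg(f)·deg(g), as expected for curves with no common component (the affine F_7-count falls short of the bound because intersections may lie at infinity, over extension fields, or carry multiplicity).


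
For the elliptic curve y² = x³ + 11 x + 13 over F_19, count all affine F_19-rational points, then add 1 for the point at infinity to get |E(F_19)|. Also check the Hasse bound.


Affine points = {(1, 5), (1, 14), (2, 9), (2, 10), (3, 4), (3, 15), (4, 8), (4, 11), (8, 9), (8, 10), (9, 9), (9, 10), (12, 7), (12, 12), (13, 4), (13, 15), (14, 2), (14, 17), (15, 0), (18, 1), (18, 18)}; affine count = 21; |E(F_19)| = 22.

Discriminant check: Δ ∝ 4a³ + 27b² = 4·11³ + 27·13² = 4·1331 + 27·169 ≡ 7 (mod 19). Nonzero ⇒ E is nonsingular.
For each x ∈ F_19, compute rhs = x³ + 11·x + 13 mod 19, then count y ∈ F_19 with y² ≡ rhs.
  x = 0: rhs = 13, matching y values: none (0 points).
  x = 1: rhs = 6, matching y values: 5, 14 (2 points).
  x = 2: rhs = 5, matching y values: 9, 10 (2 points).
  x = 3: rhs = 16, matching y values: 4, 15 (2 points).
  x = 4: rhs = 7, matching y values: 8, 11 (2 points).
  x = 5: rhs = 3, matching y values: none (0 points).
  x = 6: rhs = 10, matching y values: none (0 points).
  x = 7: rhs = 15, matching y values: none (0 points).
  x = 8: rhs = 5, matching y values: 9, 10 (2 points).
  x = 9: rhs = 5, matching y values: 9, 10 (2 points).
  x = 10: rhs = 2, matching y values: none (0 points).
  x = 11: rhs = 2, matching y values: none (0 points).
  x = 12: rhs = 11, matching y values: 7, 12 (2 points).
  x = 13: rhs = 16, matching y values: 4, 15 (2 points).
  x = 14: rhs = 4, matching y values: 2, 17 (2 points).
  x = 15: rhs = 0, matching y values: 0 (1 points).
  x = 16: rhs = 10, matching y values: none (0 points).
  x = 17: rhs = 2, matching y values: none (0 points).
  x = 18: rhs = 1, matching y values: 1, 18 (2 points).
Total affine count: 21.
Full point count |E(F_19)| = 21 + 1 = 22.
Hasse bound: |22 − (19+1)| = |2| = 2 ≤ 2√19 ≈ 8.7178 ✓.


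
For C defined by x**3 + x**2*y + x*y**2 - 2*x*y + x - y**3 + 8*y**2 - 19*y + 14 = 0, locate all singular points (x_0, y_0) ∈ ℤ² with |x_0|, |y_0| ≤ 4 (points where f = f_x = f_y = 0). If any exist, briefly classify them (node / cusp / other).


Singular points: {(-1, 2)}; classification: node.

Compute partial derivatives:
  f_x = 3*x**2 + 2*x*y + y**2 - 2*y + 1.
  f_y = x**2 + 2*x*y - 2*x - 3*y**2 + 16*y - 19.
Scan x_0 ∈ {−4, ..., 4}. For each x_0, f_y(x_0, y) is a polynomial in y; find its integer roots y ∈ {−4, ..., 4}, then test f_x and f at those candidates.
  x = -4: f_y(-4, y) = -3*y**2 + 8*y + 5; no integer root y with |y| ≤ 4.
  x = -3: f_y(-3, y) = -3*y**2 + 10*y - 4; no integer root y with |y| ≤ 4.
  x = -2: f_y(-2, y) = -3*y**2 + 12*y - 11; no integer root y with |y| ≤ 4.
  x = -1: f_y(-1, y) = -3*y**2 + 14*y - 16; vanishes at y ∈ {2}. (-1, 2): f_x = 0, f = 0 — SINGULAR.
  x = 0: f_y(0, y) = -3*y**2 + 16*y - 19; no integer root y with |y| ≤ 4.
  x = 1: f_y(1, y) = -3*y**2 + 18*y - 20; no integer root y with |y| ≤ 4.
  x = 2: f_y(2, y) = -3*y**2 + 20*y - 19; no integer root y with |y| ≤ 4.
  x = 3: f_y(3, y) = -3*y**2 + 22*y - 16; no integer root y with |y| ≤ 4.
  x = 4: f_y(4, y) = -3*y**2 + 24*y - 11; no integer root y with |y| ≤ 4.
Only singular point on the grid: (-1, 2).
Classify: substitute x = -1 + u, y = 2 + v and expand: f = u**3 + u**2*v - u**2 + u*v**2 - v**3 + v**2.
No constant or linear terms (consistent with a singular point). Quadratic part: -u**2 + v**2. Cubic part: u**3 + u**2*v + u*v**2 - v**3.
The quadratic part v**2 - u**2 = (v − u)(v + u) splits into two distinct linear factors, so there are two distinct tangent lines y − 2 = ±(x − -1) — this is a node (ordinary double point).
Classification: node.


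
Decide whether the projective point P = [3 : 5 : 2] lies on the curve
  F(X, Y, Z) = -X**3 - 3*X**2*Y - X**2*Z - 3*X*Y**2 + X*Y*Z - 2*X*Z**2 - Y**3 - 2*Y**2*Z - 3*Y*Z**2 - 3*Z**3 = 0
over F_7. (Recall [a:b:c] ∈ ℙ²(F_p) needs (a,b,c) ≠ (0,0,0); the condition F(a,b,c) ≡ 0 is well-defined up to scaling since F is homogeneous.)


F(3,5,2) ≡ 6 (mod 7); P is NOT on the curve.

Evaluate F(3, 5, 2) term-by-term (mod 7).
  -X**3 ↦ -1·27·1·1 = -27
  -3*X**2*Y ↦ -3·9·5·1 = -135
  -X**2*Z ↦ -1·9·1·2 = -18
  -3*X*Y**2 ↦ -3·3·25·1 = -225
  X*Y*Z ↦ 1·3·5·2 = 30
  -2*X*Z**2 ↦ -2·3·1·4 = -24
  -Y**3 ↦ -1·1·125·1 = -125
  -2*Y**2*Z ↦ -2·1·25·2 = -100
  -3*Y*Z**2 ↦ -3·1·5·4 = -60
  -3*Z**3 ↦ -3·1·1·8 = -24
Sum: F(3, 5, 2) = (-27) + (-135) + (-18) + (-225) + (30) + (-24) + (-125) + (-100) + (-60) + (-24) = -708.
Reducing mod 7: -708 ≡ 6 (mod 7).
Since F(a, b, c) ≡ 6 ≠ 0 (mod 7), P does NOT lie on the curve.


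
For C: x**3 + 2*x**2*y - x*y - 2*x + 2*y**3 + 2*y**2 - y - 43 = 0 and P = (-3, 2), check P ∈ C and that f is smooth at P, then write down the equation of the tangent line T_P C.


Tangent line at P: -x + 52*y - 107 = 0.

Step 1: f(-3, 2) = 0, so P lies on C.
Step 2: partial derivatives
  f_x(x, y) = 3*x**2 + 4*x*y - y - 2, f_y(x, y) = 2*x**2 - x + 6*y**2 + 4*y - 1.
  f_x(P) = -1, f_y(P) = 52 (gradient nonzero, so P is smooth).
Step 3: tangent line at P: -1·(x − -3) + 52·(y − 2) = 0.
Expanding: -x + 52*y - 107 = 0.


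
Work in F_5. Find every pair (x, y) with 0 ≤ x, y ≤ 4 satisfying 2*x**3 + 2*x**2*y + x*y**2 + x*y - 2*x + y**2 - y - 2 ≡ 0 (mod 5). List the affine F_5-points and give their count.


Affine F_5-points: {(0, 2), (0, 4), (1, 2), (2, 0), (2, 2), (3, 1), (3, 4)}; count = 7.

For each of the 25 pairs (x, y) ∈ F_5², evaluate f(x, y) mod 5. Record the zeros.
  x = 0: [0↦3, 1↦3, 2↦0, 3↦4, 4↦0]  zeros at y ∈ {2, 4}
  x = 1: [0↦3, 1↦2, 2↦0, 3↦2, 4↦3]  zeros at y ∈ {2}
  x = 2: [0↦0, 1↦2, 2↦0, 3↦4, 4↦4]  zeros at y ∈ {0, 2}
  x = 3: [0↦1, 1↦0, 2↦2, 3↦2, 4↦0]  zeros at y ∈ {1, 4}
  x = 4: [0↦3, 1↦3, 2↦3, 3↦3, 4↦3]  zeros at y ∈ ∅
Collecting zeros: affine points = {(0, 2), (0, 4), (1, 2), (2, 0), (2, 2), (3, 1), (3, 4)}.
Total count |C(F_5)_aff| = 7.


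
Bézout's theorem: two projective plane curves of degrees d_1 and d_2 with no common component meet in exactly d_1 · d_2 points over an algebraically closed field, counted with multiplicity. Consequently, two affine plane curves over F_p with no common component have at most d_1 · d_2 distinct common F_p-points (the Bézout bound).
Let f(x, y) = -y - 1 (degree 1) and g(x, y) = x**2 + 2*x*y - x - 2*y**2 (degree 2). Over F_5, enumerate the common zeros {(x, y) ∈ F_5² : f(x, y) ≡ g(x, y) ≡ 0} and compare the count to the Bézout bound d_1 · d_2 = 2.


Common zeros: ∅; count = 0; Bézout bound = 2.

deg(f) = 1, deg(g) = 2, so Bézout bound = 2.
Scan x ∈ F_5. For each x, list the y ∈ F_5 with f(x, y) ≡ 0 and those with g(x, y) ≡ 0 (mod 5); the common zeros in that column are the intersection.
  x = 0: f ≡ 0 at y ∈ {4}; g ≡ 0 at y ∈ {0}; common: ∅.
  x = 1: f ≡ 0 at y ∈ {4}; g ≡ 0 at y ∈ {0, 1}; common: ∅.
  x = 2: f ≡ 0 at y ∈ {4}; g ≡ 0 at y ∈ ∅; common: ∅.
  x = 3: f ≡ 0 at y ∈ {4}; g ≡ 0 at y ∈ {1, 2}; common: ∅.
  x = 4: f ≡ 0 at y ∈ {4}; g ≡ 0 at y ∈ {2}; common: ∅.
Collecting: common zeros = ∅, so the count is 0.
Comparison with the Bézout bound: 0 ≤ 2 = deg(f)·deg(g), as expected for curves with no common component (the affine F_5-count falls short of the bound because intersections may lie at infinity, over extension fields, or carry multiplicity).


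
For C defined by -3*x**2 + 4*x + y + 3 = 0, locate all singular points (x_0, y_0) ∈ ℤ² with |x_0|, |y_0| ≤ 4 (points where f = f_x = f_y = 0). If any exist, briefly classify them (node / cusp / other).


No singular points in the scanned grid; C is smooth there.

Compute partial derivatives:
  f_x = 4 - 6*x.
  f_y = 1.
f_y = 1 is a nonzero constant, so f_y never vanishes: no point (x, y) can satisfy f = f_x = f_y = 0. In particular no (x, y) ∈ {−4, ..., 4}² is singular; the curve is smooth.


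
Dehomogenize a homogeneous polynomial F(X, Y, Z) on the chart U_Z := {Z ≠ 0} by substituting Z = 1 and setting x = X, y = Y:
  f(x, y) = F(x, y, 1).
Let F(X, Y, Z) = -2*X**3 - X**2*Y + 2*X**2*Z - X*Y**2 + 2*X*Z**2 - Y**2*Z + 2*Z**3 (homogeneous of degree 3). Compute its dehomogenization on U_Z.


f(x, y) = -2*x**3 - x**2*y + 2*x**2 - x*y**2 + 2*x - y**2 + 2

On U_Z we set Z = 1. Each monomial c·X^i·Y^j·Z^k in F becomes c·x^i·y^j·1^k = c·x^i·y^j.
Substituting Z = 1: F(X, Y, 1) = -2*x**3 - x**2*y + 2*x**2 - x*y**2 + 2*x - y**2 + 2.
Note: deg(f) ≤ deg(F) = 3; strict inequality happens when F is divisible by Z (lost terms).


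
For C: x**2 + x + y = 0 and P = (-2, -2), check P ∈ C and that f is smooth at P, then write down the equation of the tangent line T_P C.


Tangent line at P: -3*x + y - 4 = 0.

Step 1: f(-2, -2) = 0, so P lies on C.
Step 2: partial derivatives
  f_x(x, y) = 2*x + 1, f_y(x, y) = 1.
  f_x(P) = -3, f_y(P) = 1 (gradient nonzero, so P is smooth).
Step 3: tangent line at P: -3·(x − -2) + 1·(y − -2) = 0.
Expanding: -3*x + y - 4 = 0.


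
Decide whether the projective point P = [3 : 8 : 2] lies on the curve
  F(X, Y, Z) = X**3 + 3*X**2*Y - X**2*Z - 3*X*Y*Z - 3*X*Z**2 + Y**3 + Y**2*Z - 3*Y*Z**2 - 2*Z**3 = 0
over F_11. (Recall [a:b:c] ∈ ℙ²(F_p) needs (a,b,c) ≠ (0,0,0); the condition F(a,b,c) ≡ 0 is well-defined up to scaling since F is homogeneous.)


F(3,8,2) ≡ 1 (mod 11); P is NOT on the curve.

Evaluate F(3, 8, 2) term-by-term (mod 11).
  X**3 ↦ 1·27·1·1 = 27
  3*X**2*Y ↦ 3·9·8·1 = 216
  -X**2*Z ↦ -1·9·1·2 = -18
  -3*X*Y*Z ↦ -3·3·8·2 = -144
  -3*X*Z**2 ↦ -3·3·1·4 = -36
  Y**3 ↦ 1·1·512·1 = 512
  Y**2*Z ↦ 1·1·64·2 = 128
  -3*Y*Z**2 ↦ -3·1·8·4 = -96
  -2*Z**3 ↦ -2·1·1·8 = -16
Sum: F(3, 8, 2) = (27) + (216) + (-18) + (-144) + (-36) + (512) + (128) + (-96) + (-16) = 573.
Reducing mod 11: 573 ≡ 1 (mod 11).
Since F(a, b, c) ≡ 1 ≠ 0 (mod 11), P does NOT lie on the curve.


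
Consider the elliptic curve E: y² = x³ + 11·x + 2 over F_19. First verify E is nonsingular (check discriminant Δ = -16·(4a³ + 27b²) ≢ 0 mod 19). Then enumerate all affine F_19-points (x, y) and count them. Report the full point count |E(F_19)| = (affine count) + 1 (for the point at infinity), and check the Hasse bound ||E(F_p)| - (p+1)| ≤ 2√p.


Affine points = {(3, 9), (3, 10), (5, 7), (5, 12), (7, 2), (7, 17), (12, 0), (13, 9), (13, 10), (18, 3), (18, 16)}; affine count = 11; |E(F_19)| = 12.

Discriminant check: Δ ∝ 4a³ + 27b² = 4·11³ + 27·2² = 4·1331 + 27·4 ≡ 17 (mod 19). Nonzero ⇒ E is nonsingular.
For each x ∈ F_19, compute rhs = x³ + 11·x + 2 mod 19, then count y ∈ F_19 with y² ≡ rhs.
  x = 0: rhs = 2, matching y values: none (0 points).
  x = 1: rhs = 14, matching y values: none (0 points).
  x = 2: rhs = 13, matching y values: none (0 points).
  x = 3: rhs = 5, matching y values: 9, 10 (2 points).
  x = 4: rhs = 15, matching y values: none (0 points).
  x = 5: rhs = 11, matching y values: 7, 12 (2 points).
  x = 6: rhs = 18, matching y values: none (0 points).
  x = 7: rhs = 4, matching y values: 2, 17 (2 points).
  x = 8: rhs = 13, matching y values: none (0 points).
  x = 9: rhs = 13, matching y values: none (0 points).
  x = 10: rhs = 10, matching y values: none (0 points).
  x = 11: rhs = 10, matching y values: none (0 points).
  x = 12: rhs = 0, matching y values: 0 (1 points).
  x = 13: rhs = 5, matching y values: 9, 10 (2 points).
  x = 14: rhs = 12, matching y values: none (0 points).
  x = 15: rhs = 8, matching y values: none (0 points).
  x = 16: rhs = 18, matching y values: none (0 points).
  x = 17: rhs = 10, matching y values: none (0 points).
  x = 18: rhs = 9, matching y values: 3, 16 (2 points).
Total affine count: 11.
Full point count |E(F_19)| = 11 + 1 = 12.
Hasse bound: |12 − (19+1)| = |-8| = 8 ≤ 2√19 ≈ 8.7178 ✓.


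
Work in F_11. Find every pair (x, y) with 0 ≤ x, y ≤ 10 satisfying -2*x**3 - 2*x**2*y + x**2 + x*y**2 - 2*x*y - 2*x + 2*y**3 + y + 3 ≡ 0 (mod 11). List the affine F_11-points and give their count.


Affine F_11-points: {(0, 10), (1, 0), (1, 1), (1, 4), (2, 2), (3, 1), (3, 2), (5, 7), (5, 9), (6, 9), (7, 7), (8, 3), (8, 6), (8, 9), (9, 7), (10, 2)}; count = 16.

For each of the 121 pairs (x, y) ∈ F_11², evaluate f(x, y) mod 11. Record the zeros.
  x = 0: [0↦3, 1↦6, 2↦10, 3↦5, 4↦3, 5↦5, 6↦1, 7↦3, 8↦1, 9↦7, 10↦0]  zeros at y ∈ {10}
  x = 1: [0↦0, 1↦0, 2↦3, 3↦10, 4↦0, 5↦7, 6↦10, 7↦10, 8↦8, 9↦5, 10↦2]  zeros at y ∈ {0, 1, 4}
  x = 2: [0↦9, 1↦2, 2↦0, 3↦4, 4↦4, 5↦1, 6↦7, 7↦1, 8↦6, 9↦1, 10↦9]  zeros at y ∈ {2}
  x = 3: [0↦7, 1↦0, 2↦0, 3↦8, 4↦3, 5↦8, 6↦2, 7↦8, 8↦5, 9↦5, 10↦9]  zeros at y ∈ {1, 2}
  x = 4: [0↦4, 1↦4, 2↦2, 3↦10, 4↦7, 5↦5, 6↦5, 7↦8, 8↦4, 9↦5, 10↦1]  zeros at y ∈ ∅
  x = 5: [0↦10, 1↦2, 2↦5, 3↦9, 4↦4, 5↦2, 6↦4, 7↦0, 8↦2, 9↦0, 10↦6]  zeros at y ∈ {7, 9}
  x = 6: [0↦2, 1↦4, 2↦8, 3↦4, 4↦4, 5↦9, 6↦9, 7↦5, 8↦9, 9↦0, 10↦1]  zeros at y ∈ {9}
  x = 7: [0↦1, 1↦9, 2↦10, 3↦5, 4↦6, 5↦3, 6↦8, 7↦0, 8↦2, 9↦4, 10↦7]  zeros at y ∈ {7}
  x = 8: [0↦6, 1↦5, 2↦10, 3↦0, 4↦9, 5↦5, 6↦0, 7↦6, 8↦2, 9↦0, 10↦1]  zeros at y ∈ {3, 6, 9}
  x = 9: [0↦5, 1↦2, 2↦7, 3↦10, 4↦1, 5↦3, 6↦6, 7↦0, 8↦8, 9↦9, 10↦4]  zeros at y ∈ {7}
  x = 10: [0↦8, 1↦10, 2↦0, 3↦1, 4↦3, 5↦7, 6↦3, 7↦3, 8↦8, 9↦8, 10↦4]  zeros at y ∈ {2}
Collecting zeros: affine points = {(0, 10), (1, 0), (1, 1), (1, 4), (2, 2), (3, 1), (3, 2), (5, 7), (5, 9), (6, 9), (7, 7), (8, 3), (8, 6), (8, 9), (9, 7), (10, 2)}.
Total count |C(F_11)_aff| = 16.


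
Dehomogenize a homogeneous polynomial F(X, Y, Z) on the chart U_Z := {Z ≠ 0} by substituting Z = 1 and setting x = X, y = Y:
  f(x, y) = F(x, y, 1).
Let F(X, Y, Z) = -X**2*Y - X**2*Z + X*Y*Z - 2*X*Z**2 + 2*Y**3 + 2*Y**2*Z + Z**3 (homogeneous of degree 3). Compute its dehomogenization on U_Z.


f(x, y) = -x**2*y - x**2 + x*y - 2*x + 2*y**3 + 2*y**2 + 1

On U_Z we set Z = 1. Each monomial c·X^i·Y^j·Z^k in F becomes c·x^i·y^j·1^k = c·x^i·y^j.
Substituting Z = 1: F(X, Y, 1) = -x**2*y - x**2 + x*y - 2*x + 2*y**3 + 2*y**2 + 1.
Note: deg(f) ≤ deg(F) = 3; strict inequality happens when F is divisible by Z (lost terms).


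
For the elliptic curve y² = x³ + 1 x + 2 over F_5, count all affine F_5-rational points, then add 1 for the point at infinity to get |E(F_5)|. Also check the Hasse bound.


Affine points = {(1, 2), (1, 3), (4, 0)}; affine count = 3; |E(F_5)| = 4.

Discriminant check: Δ ∝ 4a³ + 27b² = 4·1³ + 27·2² = 4·1 + 27·4 ≡ 2 (mod 5). Nonzero ⇒ E is nonsingular.
For each x ∈ F_5, compute rhs = x³ + 1·x + 2 mod 5, then count y ∈ F_5 with y² ≡ rhs.
  x = 0: rhs = 2, matching y values: none (0 points).
  x = 1: rhs = 4, matching y values: 2, 3 (2 points).
  x = 2: rhs = 2, matching y values: none (0 points).
  x = 3: rhs = 2, matching y values: none (0 points).
  x = 4: rhs = 0, matching y values: 0 (1 points).
Total affine count: 3.
Full point count |E(F_5)| = 3 + 1 = 4.
Hasse bound: |4 − (5+1)| = |-2| = 2 ≤ 2√5 ≈ 4.4721 ✓.


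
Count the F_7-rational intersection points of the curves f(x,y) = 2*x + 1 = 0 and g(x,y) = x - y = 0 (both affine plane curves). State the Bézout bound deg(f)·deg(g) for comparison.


Common zeros: {(3, 3)}; count = 1; Bézout bound = 1.

deg(f) = 1, deg(g) = 1, so Bézout bound = 1.
Scan x ∈ F_7. For each x, list the y ∈ F_7 with f(x, y) ≡ 0 and those with g(x, y) ≡ 0 (mod 7); the common zeros in that column are the intersection.
  x = 0: f ≡ 0 at y ∈ ∅; g ≡ 0 at y ∈ {0}; common: ∅.
  x = 1: f ≡ 0 at y ∈ ∅; g ≡ 0 at y ∈ {1}; common: ∅.
  x = 2: f ≡ 0 at y ∈ ∅; g ≡ 0 at y ∈ {2}; common: ∅.
  x = 3: f ≡ 0 at y ∈ {0, 1, 2, 3, 4, 5, 6}; g ≡ 0 at y ∈ {3}; common: {3}.
  x = 4: f ≡ 0 at y ∈ ∅; g ≡ 0 at y ∈ {4}; common: ∅.
  x = 5: f ≡ 0 at y ∈ ∅; g ≡ 0 at y ∈ {5}; common: ∅.
  x = 6: f ≡ 0 at y ∈ ∅; g ≡ 0 at y ∈ {6}; common: ∅.
Collecting: common zeros = {(3, 3)}, so the count is 1.
Comparison with the Bézout bound: 1 ≤ 1 = deg(f)·deg(g), as expected for curves with no common component (the bound is attained).


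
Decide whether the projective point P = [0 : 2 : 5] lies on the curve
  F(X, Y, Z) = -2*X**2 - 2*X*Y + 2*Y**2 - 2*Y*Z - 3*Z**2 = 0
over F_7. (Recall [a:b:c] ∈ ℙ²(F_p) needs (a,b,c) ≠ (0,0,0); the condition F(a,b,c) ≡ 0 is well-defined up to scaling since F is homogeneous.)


F(0,2,5) ≡ 4 (mod 7); P is NOT on the curve.

Evaluate F(0, 2, 5) term-by-term (mod 7).
  -2*X**2 ↦ -2·0·1·1 = 0
  -2*X*Y ↦ -2·0·2·1 = 0
  2*Y**2 ↦ 2·1·4·1 = 8
  -2*Y*Z ↦ -2·1·2·5 = -20
  -3*Z**2 ↦ -3·1·1·25 = -75
Sum: F(0, 2, 5) = (0) + (0) + (8) + (-20) + (-75) = -87.
Reducing mod 7: -87 ≡ 4 (mod 7).
Since F(a, b, c) ≡ 4 ≠ 0 (mod 7), P does NOT lie on the curve.


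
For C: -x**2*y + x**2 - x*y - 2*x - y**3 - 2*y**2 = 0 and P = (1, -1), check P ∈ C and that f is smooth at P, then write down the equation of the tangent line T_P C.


Tangent line at P: 3*x - y - 4 = 0.

Step 1: f(1, -1) = 0, so P lies on C.
Step 2: partial derivatives
  f_x(x, y) = -2*x*y + 2*x - y - 2, f_y(x, y) = -x**2 - x - 3*y**2 - 4*y.
  f_x(P) = 3, f_y(P) = -1 (gradient nonzero, so P is smooth).
Step 3: tangent line at P: 3·(x − 1) + -1·(y − -1) = 0.
Expanding: 3*x - y - 4 = 0.


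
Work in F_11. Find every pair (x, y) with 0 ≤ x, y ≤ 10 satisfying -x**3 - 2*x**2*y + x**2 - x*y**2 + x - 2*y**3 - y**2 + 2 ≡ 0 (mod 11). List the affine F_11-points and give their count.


Affine F_11-points: {(1, 4), (2, 0), (2, 2), (5, 4), (6, 1), (6, 5), (6, 7), (8, 3), (9, 4), (9, 5), (9, 8)}; count = 11.

For each of the 121 pairs (x, y) ∈ F_11², evaluate f(x, y) mod 11. Record the zeros.
  x = 0: [0↦2, 1↦10, 2↦4, 3↦5, 4↦1, 5↦2, 6↦7, 7↦4, 8↦3, 9↦3, 10↦3]  zeros at y ∈ ∅
  x = 1: [0↦3, 1↦8, 2↦8, 3↦2, 4↦0, 5↦1, 6↦4, 7↦8, 8↦1, 9↦4, 10↦5]  zeros at y ∈ {4}
  x = 2: [0↦0, 1↦9, 2↦0, 3↦5, 4↦1, 5↦9, 6↦6, 7↦2, 8↦7, 9↦9, 10↦7]  zeros at y ∈ {0, 2}
  x = 3: [0↦9, 1↦7, 2↦7, 3↦8, 4↦9, 5↦9, 6↦7, 7↦2, 8↦4, 9↦1, 10↦3]  zeros at y ∈ ∅
  x = 4: [0↦2, 1↦7, 2↦1, 3↦5, 4↦7, 5↦6, 6↦1, 7↦2, 8↦8, 9↦7, 10↦9]  zeros at y ∈ ∅
  x = 5: [0↦6, 1↦3, 2↦9, 3↦1, 4↦0, 5↦5, 6↦4, 7↦7, 8↦2, 9↦10, 10↦8]  zeros at y ∈ {4}
  x = 6: [0↦4, 1↦0, 2↦3, 3↦1, 4↦4, 5↦0, 6↦10, 7↦0, 8↦2, 9↦4, 10↦5]  zeros at y ∈ {1, 5, 7}
  x = 7: [0↦1, 1↦3, 2↦10, 3↦10, 4↦2, 5↦7, 6↦2, 7↦8, 8↦2, 9↦5, 10↦5]  zeros at y ∈ ∅
  x = 8: [0↦2, 1↦6, 2↦2, 3↦0, 4↦10, 5↦9, 6↦7, 7↦3, 8↦7, 9↦7, 10↦2]  zeros at y ∈ {3}
  x = 9: [0↦1, 1↦3, 2↦6, 3↦9, 4↦0, 5↦0, 6↦8, 7↦1, 8↦0, 9↦4, 10↦1]  zeros at y ∈ {4, 5, 8}
  x = 10: [0↦3, 1↦10, 2↦5, 3↦9, 4↦10, 5↦7, 6↦10, 7↦7, 8↦8, 9↦1, 10↦7]  zeros at y ∈ ∅
Collecting zeros: affine points = {(1, 4), (2, 0), (2, 2), (5, 4), (6, 1), (6, 5), (6, 7), (8, 3), (9, 4), (9, 5), (9, 8)}.
Total count |C(F_11)_aff| = 11.


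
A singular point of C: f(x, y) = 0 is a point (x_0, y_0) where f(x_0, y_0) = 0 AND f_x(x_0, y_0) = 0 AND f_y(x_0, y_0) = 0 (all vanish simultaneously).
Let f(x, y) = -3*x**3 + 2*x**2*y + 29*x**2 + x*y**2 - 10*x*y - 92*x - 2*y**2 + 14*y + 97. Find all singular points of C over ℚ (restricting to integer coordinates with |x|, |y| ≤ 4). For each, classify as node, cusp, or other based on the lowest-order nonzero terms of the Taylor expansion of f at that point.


Singular points: {(3, -1)}; classification: cusp.

Compute partial derivatives:
  f_x = -9*x**2 + 4*x*y + 58*x + y**2 - 10*y - 92.
  f_y = 2*x**2 + 2*x*y - 10*x - 4*y + 14.
Scan x_0 ∈ {−4, ..., 4}. For each x_0, f_y(x_0, y) is a polynomial in y; find its integer roots y ∈ {−4, ..., 4}, then test f_x and f at those candidates.
  x = -4: f_y(-4, y) = 86 - 12*y; no integer root y with |y| ≤ 4.
  x = -3: f_y(-3, y) = 62 - 10*y; no integer root y with |y| ≤ 4.
  x = -2: f_y(-2, y) = 42 - 8*y; no integer root y with |y| ≤ 4.
  x = -1: f_y(-1, y) = 26 - 6*y; no integer root y with |y| ≤ 4.
  x = 0: f_y(0, y) = 14 - 4*y; no integer root y with |y| ≤ 4.
  x = 1: f_y(1, y) = 6 - 2*y; vanishes at y ∈ {3}. (1, 3): f_x = -52 ≠ 0.
  x = 2: f_y(2, y) = 2; no integer root y with |y| ≤ 4.
  x = 3: f_y(3, y) = 2*y + 2; vanishes at y ∈ {-1}. (3, -1): f_x = 0, f = 0 — SINGULAR.
  x = 4: f_y(4, y) = 4*y + 6; no integer root y with |y| ≤ 4.
Only singular point on the grid: (3, -1).
Classify: substitute x = 3 + u, y = -1 + v and expand: f = -3*u**3 + 2*u**2*v + u*v**2 + v**2.
No constant or linear terms (consistent with a singular point). Quadratic part: v**2. Cubic part: -3*u**3 + 2*u**2*v + u*v**2.
The quadratic part v**2 is a perfect square, so there is a single (double) tangent line v = 0, i.e. y = -1. Restricting the cubic part to that line (v = 0) leaves -3*u**3 ≠ 0, so f is not divisible by v and the branch is v² ≈ 3*u**3 to lowest order — this is a cusp.
Classification: cusp.
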